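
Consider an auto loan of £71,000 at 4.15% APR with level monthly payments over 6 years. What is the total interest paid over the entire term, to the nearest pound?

£9,328

At 4.15% the monthly rate is 0.0034583, so the payment is 71,000 × 0.0034583 / (1 − 1.0034583^−72) = £1,115.67.
Total paid = 72 × £1,115.67 = £80,328.24; interest = £80,328.24 − £71,000 = £9,328.24.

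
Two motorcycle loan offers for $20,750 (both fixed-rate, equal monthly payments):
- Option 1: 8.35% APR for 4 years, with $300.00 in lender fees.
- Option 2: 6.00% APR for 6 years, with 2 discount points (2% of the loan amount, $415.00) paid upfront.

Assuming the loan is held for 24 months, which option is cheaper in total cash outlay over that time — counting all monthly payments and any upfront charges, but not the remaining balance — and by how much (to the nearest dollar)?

Option 1: monthly rate = 8.35%/12 = 0.0069583; payment = 20,750 × 0.0069583 / (1 − (1+0.0069583)^−48) = $509.98.
Option 2: monthly rate = 6%/12 = 0.0050000; payment = 20,750 × 0.0050000 / (1 − (1+0.0050000)^−72) = $343.89.
Over 24 months: Option 1 costs 24 × $509.98 + $300.00 = $12,539.52; Option 2 costs 24 × $343.89 + $415.00 = $8,668.36.
Option 2 is cheaper by $12,539.52 − $8,668.36 = $3,871.16.

Option 2 by $3,871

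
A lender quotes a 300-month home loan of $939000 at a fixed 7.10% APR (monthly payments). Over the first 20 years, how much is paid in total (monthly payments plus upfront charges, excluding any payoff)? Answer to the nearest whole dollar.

Monthly rate = 7.1%/12 = 0.0059167; payment = 939,000 × 0.0059167 / (1 − (1+0.0059167)^−300) = $6,696.68.
Total outlay = 240 × $6,696.68 = $1,607,203.20.

$1,607,203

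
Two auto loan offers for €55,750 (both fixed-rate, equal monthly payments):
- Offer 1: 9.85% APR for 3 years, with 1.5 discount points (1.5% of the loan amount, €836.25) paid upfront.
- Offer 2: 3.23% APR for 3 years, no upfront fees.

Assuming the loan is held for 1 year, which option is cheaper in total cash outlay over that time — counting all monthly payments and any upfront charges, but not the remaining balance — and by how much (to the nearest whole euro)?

Offer 1: at 9.85% the monthly rate is 0.0082083, so the payment is 55,750 × 0.0082083 / (1 − 1.0082083^−36) = €1,794.97.
Offer 2: at 3.23% the monthly rate is 0.0026917, so the payment is 55,750 × 0.0026917 / (1 − 1.0026917^−36) = €1,626.93.
Over 12 months: Offer 1 costs 12 × €1,794.97 + €836.25 = €22,375.89; Offer 2 costs 12 × €1,626.93 = €19,523.16.
Offer 2 is cheaper by €22,375.89 − €19,523.16 = €2,852.73.

Offer 2 by €2,853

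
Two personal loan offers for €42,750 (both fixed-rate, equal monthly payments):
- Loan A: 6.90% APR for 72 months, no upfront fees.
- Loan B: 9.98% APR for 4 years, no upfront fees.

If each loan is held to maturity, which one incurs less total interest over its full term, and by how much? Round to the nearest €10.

Loan B by €300

Loan A: monthly rate = 6.9%/12 = 0.0057500; payment = 42,750 × 0.0057500 / (1 − (1+0.0057500)^−72) = €726.79.
Total interest on Loan A = 72 × €726.79 − €42,750 = €9,578.88.
Loan B: monthly rate = 9.98%/12 = 0.0083167; payment = 42,750 × 0.0083167 / (1 − (1+0.0083167)^−48) = €1,083.84.
Total interest on Loan B = 48 × €1,083.84 − €42,750 = €9,274.32.
Loan B is lower by €304.56.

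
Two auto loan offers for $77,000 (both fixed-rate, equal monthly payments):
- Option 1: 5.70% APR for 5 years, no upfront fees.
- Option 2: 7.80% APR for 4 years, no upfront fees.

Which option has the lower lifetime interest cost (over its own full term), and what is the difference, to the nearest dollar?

Option 1: monthly rate = 5.7%/12 = 0.0047500; payment = 77,000 × 0.0047500 / (1 − (1+0.0047500)^−60) = $1,477.91.
Total interest on Option 1 = 60 × $1,477.91 − $77,000 = $11,674.60.
Option 2: monthly rate = 7.8%/12 = 0.0065000; payment = 77,000 × 0.0065000 / (1 − (1+0.0065000)^−48) = $1,872.57.
Total interest on Option 2 = 48 × $1,872.57 − $77,000 = $12,883.36.
Option 1 is lower by $1,208.76.

Option 1 by $1,209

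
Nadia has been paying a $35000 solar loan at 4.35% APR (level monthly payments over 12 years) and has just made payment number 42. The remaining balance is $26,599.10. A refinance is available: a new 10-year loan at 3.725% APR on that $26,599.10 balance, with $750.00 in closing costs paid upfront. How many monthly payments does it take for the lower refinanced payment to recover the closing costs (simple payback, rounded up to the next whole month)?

Current payment = 35,000 × 4.35%/12 / (1 − (1+0.0036250)^−144) = $312.42.
Refinanced payment = 26,599.10 × 0.0031042 / (1 − (1+0.0031042)^−120) = $265.84.
Monthly savings = $312.42 − $265.84 = $46.58.
Break-even = $750.00 / $46.58 = 16.10 → 17 months.

17 months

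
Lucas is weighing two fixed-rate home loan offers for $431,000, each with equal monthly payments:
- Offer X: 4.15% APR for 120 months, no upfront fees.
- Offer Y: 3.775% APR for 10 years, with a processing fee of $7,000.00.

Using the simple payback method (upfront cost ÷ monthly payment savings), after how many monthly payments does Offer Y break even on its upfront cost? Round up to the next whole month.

92 months

Offer X: at 4.15% the monthly rate is 0.0034583, so the payment is 431,000 × 0.0034583 / (1 − 1.0034583^−120) = $4,394.46.
Offer Y: at 3.775% the monthly rate is 0.0031458, so the payment is 431,000 × 0.0031458 / (1 − 1.0031458^−120) = $4,317.73.
Monthly savings = $4,394.46 − $4,317.73 = $76.73.
Break-even = $7,000.00 / $76.73 = 91.23 → 92 months.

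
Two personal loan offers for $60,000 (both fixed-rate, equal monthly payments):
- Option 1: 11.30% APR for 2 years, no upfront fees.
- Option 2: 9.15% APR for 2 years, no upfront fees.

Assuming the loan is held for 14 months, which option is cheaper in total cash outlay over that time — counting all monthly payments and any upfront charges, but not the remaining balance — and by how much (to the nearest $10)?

Option 2 by $830

Option 1: monthly rate = 11.3%/12 = 0.0094167; payment = 60,000 × 0.0094167 / (1 − (1+0.0094167)^−24) = $2,804.83.
Option 2: at 9.15% the monthly rate is 0.0076250, so the payment is 60,000 × 0.0076250 / (1 − 1.0076250^−24) = $2,745.22.
Over 14 months: Option 1 costs 14 × $2,804.83 = $39,267.62; Option 2 costs 14 × $2,745.22 = $38,433.08.
Option 2 is cheaper by $39,267.62 − $38,433.08 = $834.54.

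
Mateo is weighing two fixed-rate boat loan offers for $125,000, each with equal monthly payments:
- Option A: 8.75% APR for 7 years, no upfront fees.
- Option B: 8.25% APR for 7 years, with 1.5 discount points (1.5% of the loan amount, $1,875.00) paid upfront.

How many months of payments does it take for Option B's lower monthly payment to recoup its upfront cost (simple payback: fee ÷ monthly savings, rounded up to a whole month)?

60 months

Option A: monthly rate = 8.75%/12 = 0.0072917; payment = 125,000 × 0.0072917 / (1 − (1+0.0072917)^−84) = $1,995.31.
Option B: monthly rate = 8.25%/12 = 0.0068750; payment = 125,000 × 0.0068750 / (1 − (1+0.0068750)^−84) = $1,963.88.
Monthly savings = $1,995.31 − $1,963.88 = $31.43.
Break-even = $1,875.00 / $31.43 = 59.66 → 60 months.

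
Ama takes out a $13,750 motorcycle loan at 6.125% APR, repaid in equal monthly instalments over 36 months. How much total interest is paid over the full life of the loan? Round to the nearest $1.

$1,337

Monthly rate = 6.125%/12 = 0.0051042; payment = 13,750 × 0.0051042 / (1 − (1+0.0051042)^−36) = $419.08.
Total paid = 36 × $419.08 = $15,086.88; interest = $15,086.88 − $13,750 = $1,336.88.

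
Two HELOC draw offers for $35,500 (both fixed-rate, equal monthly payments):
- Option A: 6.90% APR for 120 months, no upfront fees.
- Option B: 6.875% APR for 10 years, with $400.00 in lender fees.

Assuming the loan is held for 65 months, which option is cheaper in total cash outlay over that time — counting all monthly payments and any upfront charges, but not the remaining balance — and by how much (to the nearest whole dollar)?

Option A: monthly rate = 6.9%/12 = 0.0057500; payment = 35,500 × 0.0057500 / (1 − (1+0.0057500)^−120) = $410.36.
Option B: monthly rate = 6.875%/12 = 0.0057292; payment = 35,500 × 0.0057292 / (1 − (1+0.0057292)^−120) = $409.90.
Over 65 months: Option A costs 65 × $410.36 = $26,673.40; Option B costs 65 × $409.90 + $400.00 = $27,043.50.
Option A is cheaper by $27,043.50 − $26,673.40 = $370.10.

Option A by $370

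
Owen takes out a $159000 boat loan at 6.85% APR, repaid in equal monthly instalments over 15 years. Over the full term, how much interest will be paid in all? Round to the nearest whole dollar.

At 6.85% the monthly rate is 0.0057083, so the payment is 159,000 × 0.0057083 / (1 − 1.0057083^−180) = $1,415.84.
Total paid = 180 × $1,415.84 = $254,851.20; interest = $254,851.20 − $159,000 = $95,851.20.

$95,851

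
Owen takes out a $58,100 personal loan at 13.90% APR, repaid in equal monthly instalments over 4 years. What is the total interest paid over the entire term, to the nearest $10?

$17,970

At 13.90% the monthly rate is 0.0115833, so the payment is 58,100 × 0.0115833 / (1 − 1.0115833^−48) = $1,584.76.
Total paid = 48 × $1,584.76 = $76,068.48; interest = $76,068.48 − $58,100 = $17,968.48.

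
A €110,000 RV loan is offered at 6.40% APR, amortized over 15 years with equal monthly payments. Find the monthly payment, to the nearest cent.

€952.18

Monthly rate = 6.4%/12 = 0.0053333; payment = 110,000 × 0.0053333 / (1 − (1+0.0053333)^−180) = €952.18.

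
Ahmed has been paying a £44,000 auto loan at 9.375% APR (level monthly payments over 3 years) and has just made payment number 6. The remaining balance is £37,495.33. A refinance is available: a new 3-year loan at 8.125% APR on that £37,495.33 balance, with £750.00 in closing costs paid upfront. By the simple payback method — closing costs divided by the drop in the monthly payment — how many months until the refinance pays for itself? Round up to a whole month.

Current payment = 44,000 × 9.375%/12 / (1 − (1+0.0078125)^−36) = £1,406.88.
Refinanced payment = 37,495.33 × 0.0067708 / (1 − (1+0.0067708)^−36) = £1,177.13.
Monthly savings = £1,406.88 − £1,177.13 = £229.75.
Break-even = £750.00 / £229.75 = 3.26 → 4 months.

4 months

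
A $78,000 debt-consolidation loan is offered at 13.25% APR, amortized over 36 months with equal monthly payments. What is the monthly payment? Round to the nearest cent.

$2,637.53

Monthly rate = 13.25%/12 = 0.0110417; payment = 78,000 × 0.0110417 / (1 − (1+0.0110417)^−36) = $2,637.53.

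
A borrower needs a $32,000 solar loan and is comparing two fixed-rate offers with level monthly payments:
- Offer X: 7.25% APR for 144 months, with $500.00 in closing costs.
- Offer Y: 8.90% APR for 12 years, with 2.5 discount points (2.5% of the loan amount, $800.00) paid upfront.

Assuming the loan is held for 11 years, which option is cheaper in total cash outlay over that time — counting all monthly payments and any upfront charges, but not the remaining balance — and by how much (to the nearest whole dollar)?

Offer X: at 7.25% the monthly rate is 0.0060417, so the payment is 32,000 × 0.0060417 / (1 − 1.0060417^−144) = $333.36.
Offer Y: at 8.90% the monthly rate is 0.0074167, so the payment is 32,000 × 0.0074167 / (1 − 1.0074167^−144) = $362.37.
Over 132 months: Offer X costs 132 × $333.36 + $500.00 = $44,503.52; Offer Y costs 132 × $362.37 + $800.00 = $48,632.84.
Offer X is cheaper by $48,632.84 − $44,503.52 = $4,129.32.

Offer X by $4,129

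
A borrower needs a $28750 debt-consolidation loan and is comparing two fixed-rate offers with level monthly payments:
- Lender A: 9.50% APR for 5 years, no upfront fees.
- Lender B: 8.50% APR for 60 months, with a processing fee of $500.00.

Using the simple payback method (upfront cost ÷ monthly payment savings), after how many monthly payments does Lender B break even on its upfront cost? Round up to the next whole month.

36 months

Lender A: at 9.50% the monthly rate is 0.0079167, so the payment is 28,750 × 0.0079167 / (1 − 1.0079167^−60) = $603.80.
Lender B: monthly rate = 8.5%/12 = 0.0070833; payment = 28,750 × 0.0070833 / (1 − (1+0.0070833)^−60) = $589.85.
Monthly savings = $603.80 − $589.85 = $13.95.
Break-even = $500.00 / $13.95 = 35.84 → 36 months.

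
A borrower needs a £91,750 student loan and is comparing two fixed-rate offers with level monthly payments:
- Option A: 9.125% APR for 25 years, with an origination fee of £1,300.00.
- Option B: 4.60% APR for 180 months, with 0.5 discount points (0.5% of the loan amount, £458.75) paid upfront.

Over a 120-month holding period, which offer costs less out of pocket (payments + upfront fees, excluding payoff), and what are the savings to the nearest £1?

Option A: monthly rate = 9.125%/12 = 0.0076042; payment = 91,750 × 0.0076042 / (1 − (1+0.0076042)^−300) = £777.83.
Option B: monthly rate = 4.6%/12 = 0.0038333; payment = 91,750 × 0.0038333 / (1 − (1+0.0038333)^−180) = £706.58.
Over 120 months: Option A costs 120 × £777.83 + £1,300.00 = £94,639.60; Option B costs 120 × £706.58 + £458.75 = £85,248.35.
Option B is cheaper by £94,639.60 − £85,248.35 = £9,391.25.

Option B by £9,391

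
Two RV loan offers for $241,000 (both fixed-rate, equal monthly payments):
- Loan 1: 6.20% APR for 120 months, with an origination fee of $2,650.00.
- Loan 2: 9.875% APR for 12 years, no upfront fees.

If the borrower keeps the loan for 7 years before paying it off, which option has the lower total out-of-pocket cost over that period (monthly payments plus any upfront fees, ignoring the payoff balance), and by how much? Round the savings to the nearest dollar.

Loan 1: monthly rate = 6.2%/12 = 0.0051667; payment = 241,000 × 0.0051667 / (1 − (1+0.0051667)^−120) = $2,699.86.
Loan 2: monthly rate = 9.875%/12 = 0.0082292; payment = 241,000 × 0.0082292 / (1 − (1+0.0082292)^−144) = $2,862.76.
Over 84 months: Loan 1 costs 84 × $2,699.86 + $2,650.00 = $229,438.24; Loan 2 costs 84 × $2,862.76 = $240,471.84.
Loan 1 is cheaper by $240,471.84 − $229,438.24 = $11,033.60.

Loan 1 by $11,034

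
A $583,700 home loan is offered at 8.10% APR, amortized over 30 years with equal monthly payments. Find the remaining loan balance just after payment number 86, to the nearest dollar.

$539,157

With monthly rate i = 8.1%/12 = 0.0067500, the balance after k of n payments is P · [(1+i)^n − (1+i)^k] / [(1+i)^n − 1].
(1+0.0067500)^360 = 11.26651970 and (1+0.0067500)^86 = 1.78344981, so the balance is 583,700 × (11.26651970 − 1.78344981) / (11.26651970 − 1) = $539,157.19.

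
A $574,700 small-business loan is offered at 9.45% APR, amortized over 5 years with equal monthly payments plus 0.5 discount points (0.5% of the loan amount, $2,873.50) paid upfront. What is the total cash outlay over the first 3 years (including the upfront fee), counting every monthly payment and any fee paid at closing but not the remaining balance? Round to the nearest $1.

Monthly rate = 9.45%/12 = 0.0078750; payment = 574,700 × 0.0078750 / (1 − (1+0.0078750)^−60) = $12,055.73.
Total outlay = 36 × $12,055.73 + $2,873.50 = $436,879.78.

$436,880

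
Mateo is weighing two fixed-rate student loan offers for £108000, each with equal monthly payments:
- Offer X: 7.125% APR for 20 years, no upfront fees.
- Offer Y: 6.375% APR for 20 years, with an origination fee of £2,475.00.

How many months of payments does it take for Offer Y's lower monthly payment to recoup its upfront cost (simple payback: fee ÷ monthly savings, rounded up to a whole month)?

52 months

Offer X: at 7.125% the monthly rate is 0.0059375, so the payment is 108,000 × 0.0059375 / (1 − 1.0059375^−240) = £845.45.
Offer Y: monthly rate = 6.375%/12 = 0.0053125; payment = 108,000 × 0.0053125 / (1 − (1+0.0053125)^−240) = £797.29.
Monthly savings = £845.45 − £797.29 = £48.16.
Break-even = £2,475.00 / £48.16 = 51.39 → 52 months.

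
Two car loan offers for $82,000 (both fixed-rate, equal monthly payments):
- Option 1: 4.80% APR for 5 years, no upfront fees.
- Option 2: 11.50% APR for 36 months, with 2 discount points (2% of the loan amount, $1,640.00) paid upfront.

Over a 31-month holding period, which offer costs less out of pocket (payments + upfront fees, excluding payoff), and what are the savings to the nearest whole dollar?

Option 1: monthly rate = 4.8%/12 = 0.0040000; payment = 82,000 × 0.0040000 / (1 − (1+0.0040000)^−60) = $1,539.94.
Option 2: at 11.50% the monthly rate is 0.0095833, so the payment is 82,000 × 0.0095833 / (1 − 1.0095833^−36) = $2,704.03.
Over 31 months: Option 1 costs 31 × $1,539.94 = $47,738.14; Option 2 costs 31 × $2,704.03 + $1,640.00 = $85,464.93.
Option 1 is cheaper by $85,464.93 − $47,738.14 = $37,726.79.

Option 1 by $37,727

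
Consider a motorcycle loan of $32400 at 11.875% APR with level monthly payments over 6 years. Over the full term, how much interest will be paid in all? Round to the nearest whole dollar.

Monthly rate = 11.875%/12 = 0.0098958; payment = 32,400 × 0.0098958 / (1 − (1+0.0098958)^−72) = $631.32.
Total paid = 72 × $631.32 = $45,455.04; interest = $45,455.04 − $32,400 = $13,055.04.

$13,055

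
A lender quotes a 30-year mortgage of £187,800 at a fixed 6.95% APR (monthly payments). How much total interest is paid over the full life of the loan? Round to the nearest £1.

Monthly rate = 6.95%/12 = 0.0057917; payment = 187,800 × 0.0057917 / (1 − (1+0.0057917)^−360) = £1,243.14.
Total paid = 360 × £1,243.14 = £447,530.40; interest = £447,530.40 − £187,800 = £259,730.40.

£259,730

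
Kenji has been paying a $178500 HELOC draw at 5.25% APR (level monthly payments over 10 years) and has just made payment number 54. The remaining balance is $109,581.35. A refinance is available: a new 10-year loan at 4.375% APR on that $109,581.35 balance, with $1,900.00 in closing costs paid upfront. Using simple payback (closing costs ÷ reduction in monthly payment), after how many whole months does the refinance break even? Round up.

3 months

Current payment = 178,500 × 5.25%/12 / (1 − (1+0.0043750)^−120) = $1,915.16.
Refinanced payment = 109,581.35 × 0.0036458 / (1 − (1+0.0036458)^−120) = $1,129.09.
Monthly savings = $1,915.16 − $1,129.09 = $786.07.
Break-even = $1,900.00 / $786.07 = 2.42 → 3 months.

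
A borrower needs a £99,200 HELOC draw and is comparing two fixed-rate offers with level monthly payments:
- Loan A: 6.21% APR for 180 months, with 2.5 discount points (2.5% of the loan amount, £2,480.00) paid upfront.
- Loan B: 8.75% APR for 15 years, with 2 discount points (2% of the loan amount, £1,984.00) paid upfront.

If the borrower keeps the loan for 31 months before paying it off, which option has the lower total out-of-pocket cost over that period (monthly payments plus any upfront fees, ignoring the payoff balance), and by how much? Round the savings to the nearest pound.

Loan A: monthly rate = 6.21%/12 = 0.0051750; payment = 99,200 × 0.0051750 / (1 − (1+0.0051750)^−180) = £848.40.
Loan B: at 8.75% the monthly rate is 0.0072917, so the payment is 99,200 × 0.0072917 / (1 − 1.0072917^−180) = £991.45.
Over 31 months: Loan A costs 31 × £848.40 + £2,480.00 = £28,780.40; Loan B costs 31 × £991.45 + £1,984.00 = £32,718.95.
Loan A is cheaper by £32,718.95 − £28,780.40 = £3,938.55.

Loan A by £3,939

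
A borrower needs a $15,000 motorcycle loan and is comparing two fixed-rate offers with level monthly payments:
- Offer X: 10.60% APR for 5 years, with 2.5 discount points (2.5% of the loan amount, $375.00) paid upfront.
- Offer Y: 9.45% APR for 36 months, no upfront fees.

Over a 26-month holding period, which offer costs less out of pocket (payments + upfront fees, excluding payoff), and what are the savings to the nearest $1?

Offer X: monthly rate = 10.6%/12 = 0.0088333; payment = 15,000 × 0.0088333 / (1 − (1+0.0088333)^−60) = $323.15.
Offer Y: at 9.45% the monthly rate is 0.0078750, so the payment is 15,000 × 0.0078750 / (1 − 1.0078750^−36) = $480.14.
Over 26 months: Offer X costs 26 × $323.15 + $375.00 = $8,776.90; Offer Y costs 26 × $480.14 = $12,483.64.
Offer X is cheaper by $12,483.64 − $8,776.90 = $3,706.74.

Offer X by $3,707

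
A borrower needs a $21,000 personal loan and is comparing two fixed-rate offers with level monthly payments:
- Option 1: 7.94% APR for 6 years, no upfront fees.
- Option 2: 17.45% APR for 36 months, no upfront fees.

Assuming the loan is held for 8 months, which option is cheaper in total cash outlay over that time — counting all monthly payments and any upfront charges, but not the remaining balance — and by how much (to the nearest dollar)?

Option 1 by $3,087

Option 1: at 7.94% the monthly rate is 0.0066167, so the payment is 21,000 × 0.0066167 / (1 − 1.0066167^−72) = $367.58.
Option 2: monthly rate = 17.45%/12 = 0.0145417; payment = 21,000 × 0.0145417 / (1 − (1+0.0145417)^−36) = $753.42.
Over 8 months: Option 1 costs 8 × $367.58 = $2,940.64; Option 2 costs 8 × $753.42 = $6,027.36.
Option 1 is cheaper by $6,027.36 − $2,940.64 = $3,086.72.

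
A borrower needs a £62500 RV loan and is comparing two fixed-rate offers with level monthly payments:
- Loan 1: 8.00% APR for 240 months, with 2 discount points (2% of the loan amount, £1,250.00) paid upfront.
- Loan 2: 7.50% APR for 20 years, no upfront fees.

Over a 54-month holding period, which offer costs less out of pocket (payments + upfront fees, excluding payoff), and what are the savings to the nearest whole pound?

Loan 2 by £2,291

Loan 1: monthly rate = 8%/12 = 0.0066667; payment = 62,500 × 0.0066667 / (1 − (1+0.0066667)^−240) = £522.78.
Loan 2: monthly rate = 7.5%/12 = 0.0062500; payment = 62,500 × 0.0062500 / (1 − (1+0.0062500)^−240) = £503.50.
Over 54 months: Loan 1 costs 54 × £522.78 + £1,250.00 = £29,480.12; Loan 2 costs 54 × £503.50 = £27,189.00.
Loan 2 is cheaper by £29,480.12 − £27,189.00 = £2,291.12.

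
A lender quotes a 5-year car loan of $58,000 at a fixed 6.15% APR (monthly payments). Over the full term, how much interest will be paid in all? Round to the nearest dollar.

Monthly rate = 6.15%/12 = 0.0051250; payment = 58,000 × 0.0051250 / (1 − (1+0.0051250)^−60) = $1,125.35.
Total paid = 60 × $1,125.35 = $67,521.00; interest = $67,521.00 − $58,000 = $9,521.00.

$9,521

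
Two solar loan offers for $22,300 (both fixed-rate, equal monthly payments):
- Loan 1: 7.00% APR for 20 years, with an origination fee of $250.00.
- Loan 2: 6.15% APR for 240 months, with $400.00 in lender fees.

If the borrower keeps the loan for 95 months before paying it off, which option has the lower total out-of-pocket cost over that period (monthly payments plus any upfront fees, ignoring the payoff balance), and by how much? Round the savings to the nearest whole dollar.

Loan 1: monthly rate = 7%/12 = 0.0058333; payment = 22,300 × 0.0058333 / (1 − (1+0.0058333)^−240) = $172.89.
Loan 2: at 6.15% the monthly rate is 0.0051250, so the payment is 22,300 × 0.0051250 / (1 − 1.0051250^−240) = $161.70.
Over 95 months: Loan 1 costs 95 × $172.89 + $250.00 = $16,674.55; Loan 2 costs 95 × $161.70 + $400.00 = $15,761.50.
Loan 2 is cheaper by $16,674.55 − $15,761.50 = $913.05.

Loan 2 by $913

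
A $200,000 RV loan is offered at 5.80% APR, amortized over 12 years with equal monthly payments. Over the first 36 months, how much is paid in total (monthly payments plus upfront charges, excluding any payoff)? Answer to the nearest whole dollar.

At 5.80% the monthly rate is 0.0048333, so the payment is 200,000 × 0.0048333 / (1 − 1.0048333^−144) = $1,931.06.
Total outlay = 36 × $1,931.06 = $69,518.16.

$69,518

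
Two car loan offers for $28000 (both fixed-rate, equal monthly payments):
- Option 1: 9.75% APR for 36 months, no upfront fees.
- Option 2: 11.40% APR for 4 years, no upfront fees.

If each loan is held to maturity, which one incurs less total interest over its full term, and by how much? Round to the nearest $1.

Option 1 by $2,591

Option 1: monthly rate = 9.75%/12 = 0.0081250; payment = 28,000 × 0.0081250 / (1 − (1+0.0081250)^−36) = $900.20.
Total interest on Option 1 = 36 × $900.20 − $28,000 = $4,407.20.
Option 2: at 11.40% the monthly rate is 0.0095000, so the payment is 28,000 × 0.0095000 / (1 − 1.0095000^−48) = $729.13.
Total interest on Option 2 = 48 × $729.13 − $28,000 = $6,998.24.
Option 1 is lower by $2,591.04.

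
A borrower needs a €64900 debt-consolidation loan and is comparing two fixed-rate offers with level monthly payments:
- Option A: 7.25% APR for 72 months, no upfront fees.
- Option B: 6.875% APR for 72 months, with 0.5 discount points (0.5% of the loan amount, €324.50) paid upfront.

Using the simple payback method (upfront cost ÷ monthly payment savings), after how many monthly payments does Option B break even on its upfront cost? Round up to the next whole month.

28 months

Option A: at 7.25% the monthly rate is 0.0060417, so the payment is 64,900 × 0.0060417 / (1 − 1.0060417^−72) = €1,114.29.
Option B: monthly rate = 6.875%/12 = 0.0057292; payment = 64,900 × 0.0057292 / (1 − (1+0.0057292)^−72) = €1,102.59.
Monthly savings = €1,114.29 − €1,102.59 = €11.70.
Break-even = €324.50 / €11.70 = 27.74 → 28 months.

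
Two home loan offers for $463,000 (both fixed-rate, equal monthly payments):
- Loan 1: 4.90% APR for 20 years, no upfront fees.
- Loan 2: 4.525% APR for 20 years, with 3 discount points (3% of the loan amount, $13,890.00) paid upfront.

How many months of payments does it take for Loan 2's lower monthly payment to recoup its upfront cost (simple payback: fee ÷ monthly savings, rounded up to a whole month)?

Loan 1: monthly rate = 4.9%/12 = 0.0040833; payment = 463,000 × 0.0040833 / (1 − (1+0.0040833)^−240) = $3,030.08.
Loan 2: monthly rate = 4.525%/12 = 0.0037708; payment = 463,000 × 0.0037708 / (1 − (1+0.0037708)^−240) = $2,935.42.
Monthly savings = $3,030.08 − $2,935.42 = $94.66.
Break-even = $13,890.00 / $94.66 = 146.74 → 147 months.

147 months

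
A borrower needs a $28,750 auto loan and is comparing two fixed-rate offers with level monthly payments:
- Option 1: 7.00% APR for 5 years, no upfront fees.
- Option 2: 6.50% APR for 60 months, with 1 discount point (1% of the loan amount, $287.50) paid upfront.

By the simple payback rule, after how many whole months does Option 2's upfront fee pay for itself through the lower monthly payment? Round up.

Option 1: at 7.00% the monthly rate is 0.0058333, so the payment is 28,750 × 0.0058333 / (1 − 1.0058333^−60) = $569.28.
Option 2: monthly rate = 6.5%/12 = 0.0054167; payment = 28,750 × 0.0054167 / (1 − (1+0.0054167)^−60) = $562.53.
Monthly savings = $569.28 − $562.53 = $6.75.
Break-even = $287.50 / $6.75 = 42.59 → 43 months.

43 months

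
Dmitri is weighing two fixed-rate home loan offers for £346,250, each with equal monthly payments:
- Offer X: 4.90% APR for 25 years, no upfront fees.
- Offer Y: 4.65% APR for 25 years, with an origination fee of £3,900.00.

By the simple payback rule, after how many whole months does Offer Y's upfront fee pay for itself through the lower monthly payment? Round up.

79 months

Offer X: monthly rate = 4.9%/12 = 0.0040833; payment = 346,250 × 0.0040833 / (1 − (1+0.0040833)^−300) = £2,004.02.
Offer Y: monthly rate = 4.65%/12 = 0.0038750; payment = 346,250 × 0.0038750 / (1 − (1+0.0038750)^−300) = £1,954.17.
Monthly savings = £2,004.02 − £1,954.17 = £49.85.
Break-even = £3,900.00 / £49.85 = 78.23 → 79 months.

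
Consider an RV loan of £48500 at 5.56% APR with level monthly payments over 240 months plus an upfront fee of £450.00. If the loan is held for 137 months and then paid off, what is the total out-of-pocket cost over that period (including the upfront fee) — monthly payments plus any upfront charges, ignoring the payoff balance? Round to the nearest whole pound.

At 5.56% the monthly rate is 0.0046333, so the payment is 48,500 × 0.0046333 / (1 − 1.0046333^−240) = £335.27.
Total outlay = 137 × £335.27 + £450.00 = £46,381.99.

£46,382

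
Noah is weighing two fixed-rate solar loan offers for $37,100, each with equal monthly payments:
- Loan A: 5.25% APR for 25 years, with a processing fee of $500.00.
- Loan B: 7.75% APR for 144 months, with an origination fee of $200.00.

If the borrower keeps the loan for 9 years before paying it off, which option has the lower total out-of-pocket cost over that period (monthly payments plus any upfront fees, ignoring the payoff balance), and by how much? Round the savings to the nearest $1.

Loan A by $18,514

Loan A: at 5.25% the monthly rate is 0.0043750, so the payment is 37,100 × 0.0043750 / (1 − 1.0043750^−300) = $222.32.
Loan B: at 7.75% the monthly rate is 0.0064583, so the payment is 37,100 × 0.0064583 / (1 − 1.0064583^−144) = $396.52.
Over 108 months: Loan A costs 108 × $222.32 + $500.00 = $24,510.56; Loan B costs 108 × $396.52 + $200.00 = $43,024.16.
Loan A is cheaper by $43,024.16 − $24,510.56 = $18,513.60.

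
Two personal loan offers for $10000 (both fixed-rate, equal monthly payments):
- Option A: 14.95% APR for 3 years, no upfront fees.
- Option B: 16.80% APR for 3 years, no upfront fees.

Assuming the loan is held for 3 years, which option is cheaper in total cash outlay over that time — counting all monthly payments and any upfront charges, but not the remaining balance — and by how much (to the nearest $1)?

Option A: at 14.95% the monthly rate is 0.0124583, so the payment is 10,000 × 0.0124583 / (1 − 1.0124583^−36) = $346.41.
Option B: at 16.80% the monthly rate is 0.0140000, so the payment is 10,000 × 0.0140000 / (1 − 1.0140000^−36) = $355.53.
Over 36 months: Option A costs 36 × $346.41 = $12,470.76; Option B costs 36 × $355.53 = $12,799.08.
Option A is cheaper by $12,799.08 − $12,470.76 = $328.32.

Option A by $328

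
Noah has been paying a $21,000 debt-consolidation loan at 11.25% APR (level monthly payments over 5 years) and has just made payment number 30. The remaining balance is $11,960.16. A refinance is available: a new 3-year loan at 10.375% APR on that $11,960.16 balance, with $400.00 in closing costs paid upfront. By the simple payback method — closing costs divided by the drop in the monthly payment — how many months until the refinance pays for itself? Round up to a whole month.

Current payment = 21,000 × 11.25%/12 / (1 − (1+0.0093750)^−60) = $459.21.
Refinanced payment = 11,960.16 × 0.0086458 / (1 − (1+0.0086458)^−36) = $388.03.
Monthly savings = $459.21 − $388.03 = $71.18.
Break-even = $400.00 / $71.18 = 5.62 → 6 months.

6 months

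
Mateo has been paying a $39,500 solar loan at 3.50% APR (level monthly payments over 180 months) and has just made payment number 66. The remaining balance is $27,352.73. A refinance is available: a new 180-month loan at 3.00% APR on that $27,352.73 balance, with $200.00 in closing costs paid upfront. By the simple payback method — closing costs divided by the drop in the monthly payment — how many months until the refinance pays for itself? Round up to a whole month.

Current payment = 39,500 × 3.5%/12 / (1 − (1+0.0029167)^−180) = $282.38.
Refinanced payment = 27,352.73 × 0.0025000 / (1 − (1+0.0025000)^−180) = $188.89.
Monthly savings = $282.38 − $188.89 = $93.49.
Break-even = $200.00 / $93.49 = 2.14 → 3 months.

3 months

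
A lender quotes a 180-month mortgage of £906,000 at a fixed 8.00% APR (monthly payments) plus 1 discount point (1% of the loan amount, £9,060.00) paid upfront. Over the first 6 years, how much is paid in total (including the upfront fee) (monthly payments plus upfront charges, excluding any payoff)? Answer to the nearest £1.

At 8.00% the monthly rate is 0.0066667, so the payment is 906,000 × 0.0066667 / (1 − 1.0066667^−180) = £8,658.21.
Total outlay = 72 × £8,658.21 + £9,060.00 = £632,451.12.

£632,451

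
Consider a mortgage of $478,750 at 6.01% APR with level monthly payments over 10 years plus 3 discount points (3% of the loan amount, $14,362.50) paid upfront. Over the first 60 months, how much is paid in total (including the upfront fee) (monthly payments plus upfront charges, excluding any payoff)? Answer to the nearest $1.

$333,413

Monthly rate = 6.01%/12 = 0.0050083; payment = 478,750 × 0.0050083 / (1 − (1+0.0050083)^−120) = $5,317.51.
Total outlay = 60 × $5,317.51 + $14,362.50 = $333,413.10.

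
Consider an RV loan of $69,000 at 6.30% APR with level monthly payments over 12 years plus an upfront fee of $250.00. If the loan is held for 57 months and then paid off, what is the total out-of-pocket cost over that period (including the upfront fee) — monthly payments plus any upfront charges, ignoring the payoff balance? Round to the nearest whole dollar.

$39,244

Monthly rate = 6.3%/12 = 0.0052500; payment = 69,000 × 0.0052500 / (1 − (1+0.0052500)^−144) = $684.10.
Total outlay = 57 × $684.10 + $250.00 = $39,243.70.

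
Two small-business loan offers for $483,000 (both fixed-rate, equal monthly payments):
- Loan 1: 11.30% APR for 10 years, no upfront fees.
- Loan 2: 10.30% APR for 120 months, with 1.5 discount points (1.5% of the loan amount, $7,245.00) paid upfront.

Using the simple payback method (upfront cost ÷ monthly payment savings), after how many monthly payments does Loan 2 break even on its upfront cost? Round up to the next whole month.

27 months

Loan 1: monthly rate = 11.3%/12 = 0.0094167; payment = 483,000 × 0.0094167 / (1 − (1+0.0094167)^−120) = $6,735.61.
Loan 2: at 10.30% the monthly rate is 0.0085833, so the payment is 483,000 × 0.0085833 / (1 − 1.0085833^−120) = $6,463.39.
Monthly savings = $6,735.61 − $6,463.39 = $272.22.
Break-even = $7,245.00 / $272.22 = 26.61 → 27 months.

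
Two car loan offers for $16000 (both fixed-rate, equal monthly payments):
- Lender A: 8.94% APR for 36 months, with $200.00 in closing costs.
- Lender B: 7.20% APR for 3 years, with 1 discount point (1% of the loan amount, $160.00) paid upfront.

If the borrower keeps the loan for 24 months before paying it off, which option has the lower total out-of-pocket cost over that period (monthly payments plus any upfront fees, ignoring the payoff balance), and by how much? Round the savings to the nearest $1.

Lender B by $348

Lender A: at 8.94% the monthly rate is 0.0074500, so the payment is 16,000 × 0.0074500 / (1 − 1.0074500^−36) = $508.35.
Lender B: monthly rate = 7.2%/12 = 0.0060000; payment = 16,000 × 0.0060000 / (1 − (1+0.0060000)^−36) = $495.50.
Over 24 months: Lender A costs 24 × $508.35 + $200.00 = $12,400.40; Lender B costs 24 × $495.50 + $160.00 = $12,052.00.
Lender B is cheaper by $12,400.40 − $12,052.00 = $348.40.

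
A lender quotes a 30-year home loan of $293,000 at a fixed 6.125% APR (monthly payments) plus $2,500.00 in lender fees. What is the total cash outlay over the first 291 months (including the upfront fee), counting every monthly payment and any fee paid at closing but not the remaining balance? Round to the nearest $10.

$520,570

At 6.125% the monthly rate is 0.0051042, so the payment is 293,000 × 0.0051042 / (1 − 1.0051042^−360) = $1,780.30.
Total outlay = 291 × $1,780.30 + $2,500.00 = $520,567.30.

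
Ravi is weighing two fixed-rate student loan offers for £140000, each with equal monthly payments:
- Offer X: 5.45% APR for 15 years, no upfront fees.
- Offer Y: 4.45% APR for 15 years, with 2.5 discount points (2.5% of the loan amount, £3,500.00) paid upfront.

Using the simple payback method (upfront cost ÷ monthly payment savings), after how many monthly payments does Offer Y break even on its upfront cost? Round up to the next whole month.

49 months

Offer X: monthly rate = 5.45%/12 = 0.0045417; payment = 140,000 × 0.0045417 / (1 − (1+0.0045417)^−180) = £1,140.21.
Offer Y: monthly rate = 4.45%/12 = 0.0037083; payment = 140,000 × 0.0037083 / (1 − (1+0.0037083)^−180) = £1,067.42.
Monthly savings = £1,140.21 − £1,067.42 = £72.79.
Break-even = £3,500.00 / £72.79 = 48.08 → 49 months.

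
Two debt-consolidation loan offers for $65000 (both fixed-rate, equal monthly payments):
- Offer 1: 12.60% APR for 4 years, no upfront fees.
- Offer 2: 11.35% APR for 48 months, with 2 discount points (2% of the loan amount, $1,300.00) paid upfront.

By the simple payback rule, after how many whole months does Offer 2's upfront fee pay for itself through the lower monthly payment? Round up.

Offer 1: at 12.60% the monthly rate is 0.0105000, so the payment is 65,000 × 0.0105000 / (1 − 1.0105000^−48) = $1,730.91.
Offer 2: monthly rate = 11.35%/12 = 0.0094583; payment = 65,000 × 0.0094583 / (1 − (1+0.0094583)^−48) = $1,691.03.
Monthly savings = $1,730.91 − $1,691.03 = $39.88.
Break-even = $1,300.00 / $39.88 = 32.60 → 33 months.

33 months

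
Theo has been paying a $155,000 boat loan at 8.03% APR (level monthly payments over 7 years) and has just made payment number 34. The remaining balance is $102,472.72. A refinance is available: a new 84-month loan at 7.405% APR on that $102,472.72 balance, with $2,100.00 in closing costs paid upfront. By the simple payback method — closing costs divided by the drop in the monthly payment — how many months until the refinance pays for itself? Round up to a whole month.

Current payment = 155,000 × 8.03%/12 / (1 − (1+0.0066917)^−84) = $2,418.18.
Refinanced payment = 102,472.72 × 0.0061708 / (1 − (1+0.0061708)^−84) = $1,566.95.
Monthly savings = $2,418.18 − $1,566.95 = $851.23.
Break-even = $2,100.00 / $851.23 = 2.47 → 3 months.

3 months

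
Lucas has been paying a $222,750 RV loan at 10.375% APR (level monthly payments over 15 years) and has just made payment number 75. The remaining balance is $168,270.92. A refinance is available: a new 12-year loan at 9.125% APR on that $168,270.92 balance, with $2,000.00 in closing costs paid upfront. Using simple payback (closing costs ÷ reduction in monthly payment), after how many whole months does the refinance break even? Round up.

4 months

Current payment = 222,750 × 10.375%/12 / (1 − (1+0.0086458)^−180) = $2,445.04.
Refinanced payment = 168,270.92 × 0.0076042 / (1 − (1+0.0076042)^−144) = $1,926.84.
Monthly savings = $2,445.04 − $1,926.84 = $518.20.
Break-even = $2,000.00 / $518.20 = 3.86 → 4 months.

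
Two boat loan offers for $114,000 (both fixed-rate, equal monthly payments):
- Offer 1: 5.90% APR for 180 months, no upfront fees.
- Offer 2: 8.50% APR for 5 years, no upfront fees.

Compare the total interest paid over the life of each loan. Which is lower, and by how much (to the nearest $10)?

Offer 2 by $31,720

Offer 1: at 5.90% the monthly rate is 0.0049167, so the payment is 114,000 × 0.0049167 / (1 − 1.0049167^−180) = $955.85.
Total interest on Offer 1 = 180 × $955.85 − $114,000 = $58,053.00.
Offer 2: monthly rate = 8.5%/12 = 0.0070833; payment = 114,000 × 0.0070833 / (1 − (1+0.0070833)^−60) = $2,338.88.
Total interest on Offer 2 = 60 × $2,338.88 − $114,000 = $26,332.80.
Offer 2 is lower by $31,720.20.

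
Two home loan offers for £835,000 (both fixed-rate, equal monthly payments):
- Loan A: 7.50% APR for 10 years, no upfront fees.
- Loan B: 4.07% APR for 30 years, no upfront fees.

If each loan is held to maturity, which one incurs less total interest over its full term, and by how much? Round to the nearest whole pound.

Loan A: at 7.50% the monthly rate is 0.0062500, so the payment is 835,000 × 0.0062500 / (1 − 1.0062500^−120) = £9,911.60.
Total interest on Loan A = 120 × £9,911.60 − £835,000 = £354,392.00.
Loan B: monthly rate = 4.07%/12 = 0.0033917; payment = 835,000 × 0.0033917 / (1 − (1+0.0033917)^−360) = £4,020.19.
Total interest on Loan B = 360 × £4,020.19 − £835,000 = £612,268.40.
Loan A is lower by £257,876.40.

Loan A by £257,876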